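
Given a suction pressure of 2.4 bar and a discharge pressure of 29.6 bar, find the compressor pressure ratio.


PR = P_high / P_low
PR = 29.6 / 2.4
PR = 12.333

12.333


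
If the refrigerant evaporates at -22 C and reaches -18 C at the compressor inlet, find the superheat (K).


Superheat = T_suction - T_evap
Superheat = -18 - (-22)
Superheat = 4 K

4


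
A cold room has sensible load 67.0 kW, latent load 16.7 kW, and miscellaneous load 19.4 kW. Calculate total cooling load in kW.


Q_total = Q_s + Q_l + Q_misc
Q_total = 67.0 + 16.7 + 19.4
Q_total = 103.1 kW

103.1


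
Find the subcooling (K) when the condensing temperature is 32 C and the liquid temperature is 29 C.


Subcooling = T_cond - T_liquid
Subcooling = 32 - 29
Subcooling = 3 K

3


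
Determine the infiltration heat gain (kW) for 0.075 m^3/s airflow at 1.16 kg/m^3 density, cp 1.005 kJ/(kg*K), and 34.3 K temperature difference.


Q = V_dot * rho * cp * dT
Q = 0.075 * 1.16 * 1.005 * 34.3
Q = 2.999 kW

2.999


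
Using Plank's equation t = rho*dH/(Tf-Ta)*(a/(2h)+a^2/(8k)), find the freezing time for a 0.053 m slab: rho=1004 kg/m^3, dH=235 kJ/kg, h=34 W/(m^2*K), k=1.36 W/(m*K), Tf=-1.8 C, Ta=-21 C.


dT = -1.8 - (-21) = 19.2 K
term1 = a/(2h) = 0.053/(2*34) = 0.0007794117647
term2 = a^2/(8k) = 0.053^2/(8*1.36) = 0.0002581801471
t = rho*dH*1000/dT * (term1 + term2)
t = 1004*235*1000/19.2 * (0.0007794117647 + 0.0002581801471)
t = 12750 s

12750


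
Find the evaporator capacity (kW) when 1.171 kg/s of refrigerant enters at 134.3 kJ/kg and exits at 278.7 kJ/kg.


dh = 278.7 - 134.3 = 144.4 kJ/kg
Q_evap = m_dot * dh = 1.171 * 144.4
Q_evap = 169.09 kW

169.09


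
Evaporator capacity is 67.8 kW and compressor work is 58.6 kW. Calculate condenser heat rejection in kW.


Q_cond = Q_evap + W
Q_cond = 67.8 + 58.6
Q_cond = 126.4 kW

126.4


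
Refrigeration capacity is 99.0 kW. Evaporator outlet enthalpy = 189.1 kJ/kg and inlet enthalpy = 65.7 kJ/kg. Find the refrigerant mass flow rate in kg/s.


dh = 189.1 - 65.7 = 123.4 kJ/kg
m_dot = Q / dh = 99.0 / 123.4 = 0.8023 kg/s

0.8023


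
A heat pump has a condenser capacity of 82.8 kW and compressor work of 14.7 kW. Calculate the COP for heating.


COP_hp = Q_cond / W
COP_hp = 82.8 / 14.7
COP_hp = 5.633

5.633


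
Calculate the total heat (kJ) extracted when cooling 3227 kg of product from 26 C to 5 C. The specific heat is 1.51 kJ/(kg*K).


dT = 26 - (5) = 21 K
Q = m * cp * dT = 3227 * 1.51 * 21
Q = 102328 kJ

102328


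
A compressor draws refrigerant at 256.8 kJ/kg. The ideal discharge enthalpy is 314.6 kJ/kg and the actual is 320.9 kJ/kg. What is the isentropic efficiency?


dh_ideal = 314.6 - 256.8 = 57.8 kJ/kg
dh_actual = 320.9 - 256.8 = 64.1 kJ/kg
eta_s = dh_ideal / dh_actual = 57.8 / 64.1
eta_s = 0.9017

0.9017


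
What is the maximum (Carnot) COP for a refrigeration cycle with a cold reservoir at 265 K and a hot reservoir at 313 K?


dT = 313 - 265 = 48 K
COP_carnot = T_cold / dT = 265 / 48
COP_carnot = 5.521

5.521


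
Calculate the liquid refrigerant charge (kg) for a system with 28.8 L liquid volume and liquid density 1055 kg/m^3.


Charge = V * rho / 1000
Charge = 28.8 * 1055 / 1000
Charge = 30.38 kg

30.38


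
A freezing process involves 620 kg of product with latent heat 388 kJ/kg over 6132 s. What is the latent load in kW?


Q_lat = m * h_fg / t
Q_lat = 620 * 388 / 6132
Q_lat = 39.23 kW

39.23


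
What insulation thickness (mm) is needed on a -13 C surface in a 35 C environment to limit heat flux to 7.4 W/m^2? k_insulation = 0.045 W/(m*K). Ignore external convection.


dT = 35 - (-13) = 48 K
thickness = k * dT / q_max * 1000
thickness = 0.045 * 48 / 7.4 * 1000
thickness = 291.9 mm

291.9


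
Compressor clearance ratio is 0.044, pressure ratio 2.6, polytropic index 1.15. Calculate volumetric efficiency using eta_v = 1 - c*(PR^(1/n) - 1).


PR^(1/n) = 2.6^(1/1.15) = 2.29533664
eta_v = 1 - 0.044 * (2.29533664 - 1)
eta_v = 0.943

0.943


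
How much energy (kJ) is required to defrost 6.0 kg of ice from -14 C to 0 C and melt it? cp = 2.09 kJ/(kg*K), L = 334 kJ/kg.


Sensible heat = cp * dT = 2.09 * 14 = 29.26 kJ/kg
Total per kg = 29.26 + 334 = 363.26 kJ/kg
Q = m * total = 6.0 * 363.26
Q = 2179.6 kJ

2179.6


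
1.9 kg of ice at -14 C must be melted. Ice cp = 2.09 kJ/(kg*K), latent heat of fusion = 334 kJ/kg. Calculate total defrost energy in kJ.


Sensible heat = cp * dT = 2.09 * 14 = 29.26 kJ/kg
Total per kg = 29.26 + 334 = 363.26 kJ/kg
Q = m * total = 1.9 * 363.26
Q = 690.2 kJ

690.2


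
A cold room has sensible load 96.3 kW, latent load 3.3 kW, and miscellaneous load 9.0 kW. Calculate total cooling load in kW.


Q_total = Q_s + Q_l + Q_misc
Q_total = 96.3 + 3.3 + 9.0
Q_total = 108.6 kW

108.6


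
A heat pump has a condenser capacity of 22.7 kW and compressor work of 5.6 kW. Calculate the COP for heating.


COP_hp = Q_cond / W
COP_hp = 22.7 / 5.6
COP_hp = 4.054

4.054


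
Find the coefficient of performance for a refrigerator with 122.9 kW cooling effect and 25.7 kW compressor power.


COP = Q_evap / W
COP = 122.9 / 25.7
COP = 4.782

4.782


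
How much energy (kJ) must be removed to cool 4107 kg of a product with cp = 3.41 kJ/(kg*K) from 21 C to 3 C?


dT = 21 - (3) = 18 K
Q = m * cp * dT = 4107 * 3.41 * 18
Q = 252088 kJ

252088


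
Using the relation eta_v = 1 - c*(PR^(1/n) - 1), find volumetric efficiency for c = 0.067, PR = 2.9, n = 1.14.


PR^(1/n) = 2.9^(1/1.14) = 2.54455756
eta_v = 1 - 0.067 * (2.54455756 - 1)
eta_v = 0.8965

0.8965


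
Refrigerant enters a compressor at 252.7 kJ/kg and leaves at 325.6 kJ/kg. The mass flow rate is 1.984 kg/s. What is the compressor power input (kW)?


dh = 325.6 - 252.7 = 72.9 kJ/kg
W = m_dot * dh = 1.984 * 72.9 = 144.63 kW

144.63


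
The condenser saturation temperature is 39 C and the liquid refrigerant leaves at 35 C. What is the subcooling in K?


Subcooling = T_cond - T_liquid
Subcooling = 39 - 35
Subcooling = 4 K

4


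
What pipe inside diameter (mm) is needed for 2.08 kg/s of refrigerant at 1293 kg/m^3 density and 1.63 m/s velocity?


A = m_dot / (rho * v) = 2.08 / (1293 * 1.63) = 0.0009869092186 m^2
d = sqrt(4*A/pi) * 1000
d = 35.4 mm

35.4


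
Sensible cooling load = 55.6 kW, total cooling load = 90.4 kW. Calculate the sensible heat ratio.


SHR = Q_sensible / Q_total
SHR = 55.6 / 90.4
SHR = 0.615

0.615


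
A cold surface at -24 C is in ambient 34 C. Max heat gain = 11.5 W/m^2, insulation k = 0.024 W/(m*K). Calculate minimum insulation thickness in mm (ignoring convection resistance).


dT = 34 - (-24) = 58 K
thickness = k * dT / q_max * 1000
thickness = 0.024 * 58 / 11.5 * 1000
thickness = 121.0 mm

121.0


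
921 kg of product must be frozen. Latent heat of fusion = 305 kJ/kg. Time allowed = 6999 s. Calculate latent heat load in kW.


Q_lat = m * h_fg / t
Q_lat = 921 * 305 / 6999
Q_lat = 40.14 kW

40.14


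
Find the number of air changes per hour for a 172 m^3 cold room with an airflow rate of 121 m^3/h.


ACH = flow / volume
ACH = 121 / 172
ACH = 0.703

0.703


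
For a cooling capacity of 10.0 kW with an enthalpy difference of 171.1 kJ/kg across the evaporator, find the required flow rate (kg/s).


m_dot = Q / dh
m_dot = 10.0 / 171.1
m_dot = 0.0584 kg/s

0.0584


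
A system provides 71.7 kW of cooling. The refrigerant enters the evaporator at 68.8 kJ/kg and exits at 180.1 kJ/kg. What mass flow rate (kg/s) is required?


dh = 180.1 - 68.8 = 111.3 kJ/kg
m_dot = Q / dh = 71.7 / 111.3 = 0.6442 kg/s

0.6442


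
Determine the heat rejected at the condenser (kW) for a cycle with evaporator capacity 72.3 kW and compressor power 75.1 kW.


Q_cond = Q_evap + W
Q_cond = 72.3 + 75.1
Q_cond = 147.4 kW

147.4


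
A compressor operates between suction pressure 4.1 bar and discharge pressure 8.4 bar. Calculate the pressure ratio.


PR = P_high / P_low
PR = 8.4 / 4.1
PR = 2.049

2.049


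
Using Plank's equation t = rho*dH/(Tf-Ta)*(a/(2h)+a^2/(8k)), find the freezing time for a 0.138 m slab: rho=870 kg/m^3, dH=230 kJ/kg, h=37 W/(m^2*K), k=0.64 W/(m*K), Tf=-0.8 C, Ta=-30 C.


dT = -0.8 - (-30) = 29.2 K
term1 = a/(2h) = 0.138/(2*37) = 0.001864864865
term2 = a^2/(8k) = 0.138^2/(8*0.64) = 0.00371953125
t = rho*dH*1000/dT * (term1 + term2)
t = 870*230*1000/29.2 * (0.001864864865 + 0.00371953125)
t = 38268 s

38268


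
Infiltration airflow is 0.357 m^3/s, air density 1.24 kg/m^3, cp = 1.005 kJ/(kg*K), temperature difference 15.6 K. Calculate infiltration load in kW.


Q = V_dot * rho * cp * dT
Q = 0.357 * 1.24 * 1.005 * 15.6
Q = 6.94 kW

6.94


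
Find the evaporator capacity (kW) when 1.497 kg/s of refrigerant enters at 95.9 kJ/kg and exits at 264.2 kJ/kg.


dh = 264.2 - 95.9 = 168.3 kJ/kg
Q_evap = m_dot * dh = 1.497 * 168.3
Q_evap = 251.95 kW

251.95


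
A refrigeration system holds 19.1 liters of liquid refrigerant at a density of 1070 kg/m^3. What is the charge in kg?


Charge = V * rho / 1000
Charge = 19.1 * 1070 / 1000
Charge = 20.44 kg

20.44


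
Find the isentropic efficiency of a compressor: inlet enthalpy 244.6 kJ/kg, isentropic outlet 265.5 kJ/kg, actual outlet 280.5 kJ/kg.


dh_ideal = 265.5 - 244.6 = 20.9 kJ/kg
dh_actual = 280.5 - 244.6 = 35.9 kJ/kg
eta_s = dh_ideal / dh_actual = 20.9 / 35.9
eta_s = 0.5822

0.5822


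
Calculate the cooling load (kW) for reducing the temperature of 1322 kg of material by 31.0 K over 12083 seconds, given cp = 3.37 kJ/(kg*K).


Q = m * cp * dT / t
Q = 1322 * 3.37 * 31.0 / 12083
Q = 11.43 kW

11.43


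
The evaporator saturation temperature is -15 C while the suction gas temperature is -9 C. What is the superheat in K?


Superheat = T_suction - T_evap
Superheat = -9 - (-15)
Superheat = 6 K

6


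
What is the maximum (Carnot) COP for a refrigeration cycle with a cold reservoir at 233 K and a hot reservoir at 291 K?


dT = 291 - 233 = 58 K
COP_carnot = T_cold / dT = 233 / 58
COP_carnot = 4.017

4.017


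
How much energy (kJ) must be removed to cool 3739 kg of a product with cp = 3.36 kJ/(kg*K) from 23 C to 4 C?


dT = 23 - (4) = 19 K
Q = m * cp * dT = 3739 * 3.36 * 19
Q = 238698 kJ

238698


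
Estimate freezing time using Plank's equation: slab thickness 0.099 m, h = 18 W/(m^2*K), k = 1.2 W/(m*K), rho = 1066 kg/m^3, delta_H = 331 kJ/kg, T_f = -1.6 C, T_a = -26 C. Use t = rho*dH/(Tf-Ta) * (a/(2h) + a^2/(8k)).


dT = -1.6 - (-26) = 24.4 K
term1 = a/(2h) = 0.099/(2*18) = 0.00275
term2 = a^2/(8k) = 0.099^2/(8*1.2) = 0.0010209375
t = rho*dH*1000/dT * (term1 + term2)
t = 1066*331*1000/24.4 * (0.00275 + 0.0010209375)
t = 54531 s

54531


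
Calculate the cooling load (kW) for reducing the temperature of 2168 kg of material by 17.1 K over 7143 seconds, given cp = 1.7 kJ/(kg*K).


Q = m * cp * dT / t
Q = 2168 * 1.7 * 17.1 / 7143
Q = 8.823 kW

8.823


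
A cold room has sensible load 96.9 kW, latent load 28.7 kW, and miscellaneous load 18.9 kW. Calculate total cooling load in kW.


Q_total = Q_s + Q_l + Q_misc
Q_total = 96.9 + 28.7 + 18.9
Q_total = 144.5 kW

144.5


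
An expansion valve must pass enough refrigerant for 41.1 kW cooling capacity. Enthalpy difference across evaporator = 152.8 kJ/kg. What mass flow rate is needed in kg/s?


m_dot = Q / dh
m_dot = 41.1 / 152.8
m_dot = 0.269 kg/s

0.269


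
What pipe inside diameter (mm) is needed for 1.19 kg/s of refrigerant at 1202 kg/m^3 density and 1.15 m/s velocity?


A = m_dot / (rho * v) = 1.19 / (1202 * 1.15) = 0.0008608840339 m^2
d = sqrt(4*A/pi) * 1000
d = 33.1 mm

33.1


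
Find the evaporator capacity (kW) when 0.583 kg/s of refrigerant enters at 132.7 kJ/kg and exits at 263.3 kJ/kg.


dh = 263.3 - 132.7 = 130.6 kJ/kg
Q_evap = m_dot * dh = 0.583 * 130.6
Q_evap = 76.14 kW

76.14


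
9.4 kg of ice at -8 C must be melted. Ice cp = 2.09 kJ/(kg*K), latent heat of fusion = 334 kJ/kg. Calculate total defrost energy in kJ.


Sensible heat = cp * dT = 2.09 * 8 = 16.72 kJ/kg
Total per kg = 16.72 + 334 = 350.72 kJ/kg
Q = m * total = 9.4 * 350.72
Q = 3296.8 kJ

3296.8


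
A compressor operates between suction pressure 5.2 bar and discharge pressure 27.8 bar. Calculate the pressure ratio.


PR = P_high / P_low
PR = 27.8 / 5.2
PR = 5.346

5.346


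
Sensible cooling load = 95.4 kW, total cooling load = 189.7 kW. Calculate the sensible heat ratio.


SHR = Q_sensible / Q_total
SHR = 95.4 / 189.7
SHR = 0.503

0.503


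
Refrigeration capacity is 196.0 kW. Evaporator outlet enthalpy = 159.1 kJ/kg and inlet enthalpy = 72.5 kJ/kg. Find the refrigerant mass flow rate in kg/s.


dh = 159.1 - 72.5 = 86.6 kJ/kg
m_dot = Q / dh = 196.0 / 86.6 = 2.2633 kg/s

2.2633


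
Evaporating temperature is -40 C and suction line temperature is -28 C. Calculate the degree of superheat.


Superheat = T_suction - T_evap
Superheat = -28 - (-40)
Superheat = 12 K

12


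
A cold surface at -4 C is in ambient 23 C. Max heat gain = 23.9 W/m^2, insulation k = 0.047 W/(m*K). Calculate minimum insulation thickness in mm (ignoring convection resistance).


dT = 23 - (-4) = 27 K
thickness = k * dT / q_max * 1000
thickness = 0.047 * 27 / 23.9 * 1000
thickness = 53.1 mm

53.1


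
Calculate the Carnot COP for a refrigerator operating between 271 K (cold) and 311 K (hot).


dT = 311 - 271 = 40 K
COP_carnot = T_cold / dT = 271 / 40
COP_carnot = 6.775

6.775


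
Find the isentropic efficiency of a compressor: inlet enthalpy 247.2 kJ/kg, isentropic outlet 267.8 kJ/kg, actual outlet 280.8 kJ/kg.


dh_ideal = 267.8 - 247.2 = 20.6 kJ/kg
dh_actual = 280.8 - 247.2 = 33.6 kJ/kg
eta_s = dh_ideal / dh_actual = 20.6 / 33.6
eta_s = 0.6131

0.6131


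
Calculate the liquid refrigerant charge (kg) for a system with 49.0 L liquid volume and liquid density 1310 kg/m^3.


Charge = V * rho / 1000
Charge = 49.0 * 1310 / 1000
Charge = 64.19 kg

64.19


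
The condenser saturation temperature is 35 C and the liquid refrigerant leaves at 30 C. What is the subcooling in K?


Subcooling = T_cond - T_liquid
Subcooling = 35 - 30
Subcooling = 5 K

5


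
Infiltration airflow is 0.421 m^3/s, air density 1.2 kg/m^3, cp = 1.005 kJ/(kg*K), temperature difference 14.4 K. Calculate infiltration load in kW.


Q = V_dot * rho * cp * dT
Q = 0.421 * 1.2 * 1.005 * 14.4
Q = 7.311 kW

7.311


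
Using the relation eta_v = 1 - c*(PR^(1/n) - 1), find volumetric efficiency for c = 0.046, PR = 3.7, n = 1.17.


PR^(1/n) = 3.7^(1/1.17) = 3.05944394
eta_v = 1 - 0.046 * (3.05944394 - 1)
eta_v = 0.9053

0.9053


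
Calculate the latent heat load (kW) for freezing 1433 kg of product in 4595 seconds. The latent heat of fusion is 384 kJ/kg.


Q_lat = m * h_fg / t
Q_lat = 1433 * 384 / 4595
Q_lat = 119.75 kW

119.75


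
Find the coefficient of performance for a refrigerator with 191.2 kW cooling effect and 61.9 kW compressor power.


COP = Q_evap / W
COP = 191.2 / 61.9
COP = 3.089

3.089


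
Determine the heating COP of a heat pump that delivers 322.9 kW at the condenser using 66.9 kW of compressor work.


COP_hp = Q_cond / W
COP_hp = 322.9 / 66.9
COP_hp = 4.827

4.827


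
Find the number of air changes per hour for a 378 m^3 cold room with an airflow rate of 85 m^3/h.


ACH = flow / volume
ACH = 85 / 378
ACH = 0.225

0.225


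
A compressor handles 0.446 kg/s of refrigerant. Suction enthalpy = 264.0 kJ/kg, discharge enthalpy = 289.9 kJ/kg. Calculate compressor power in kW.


dh = 289.9 - 264.0 = 25.9 kJ/kg
W = m_dot * dh = 0.446 * 25.9 = 11.55 kW

11.55


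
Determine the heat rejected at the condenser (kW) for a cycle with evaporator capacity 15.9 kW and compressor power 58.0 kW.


Q_cond = Q_evap + W
Q_cond = 15.9 + 58.0
Q_cond = 73.9 kW

73.9


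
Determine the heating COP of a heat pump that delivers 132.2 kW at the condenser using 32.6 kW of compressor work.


COP_hp = Q_cond / W
COP_hp = 132.2 / 32.6
COP_hp = 4.055

4.055


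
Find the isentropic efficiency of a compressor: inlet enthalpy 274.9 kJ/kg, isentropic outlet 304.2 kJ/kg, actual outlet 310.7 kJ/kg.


dh_ideal = 304.2 - 274.9 = 29.3 kJ/kg
dh_actual = 310.7 - 274.9 = 35.8 kJ/kg
eta_s = dh_ideal / dh_actual = 29.3 / 35.8
eta_s = 0.8184

0.8184


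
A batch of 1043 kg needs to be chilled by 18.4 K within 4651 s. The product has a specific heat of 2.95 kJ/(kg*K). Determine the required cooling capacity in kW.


Q = m * cp * dT / t
Q = 1043 * 2.95 * 18.4 / 4651
Q = 12.172 kW

12.172


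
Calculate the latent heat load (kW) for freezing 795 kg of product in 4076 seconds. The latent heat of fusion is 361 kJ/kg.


Q_lat = m * h_fg / t
Q_lat = 795 * 361 / 4076
Q_lat = 70.41 kW

70.41


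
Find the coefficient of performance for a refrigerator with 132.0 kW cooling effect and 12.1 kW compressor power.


COP = Q_evap / W
COP = 132.0 / 12.1
COP = 10.909

10.909


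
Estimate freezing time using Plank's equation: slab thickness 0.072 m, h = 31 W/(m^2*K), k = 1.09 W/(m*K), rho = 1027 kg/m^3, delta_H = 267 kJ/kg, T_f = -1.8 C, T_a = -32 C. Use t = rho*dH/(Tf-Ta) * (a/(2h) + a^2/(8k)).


dT = -1.8 - (-32) = 30.2 K
term1 = a/(2h) = 0.072/(2*31) = 0.001161290323
term2 = a^2/(8k) = 0.072^2/(8*1.09) = 0.0005944954128
t = rho*dH*1000/dT * (term1 + term2)
t = 1027*267*1000/30.2 * (0.001161290323 + 0.0005944954128)
t = 15942 s

15942


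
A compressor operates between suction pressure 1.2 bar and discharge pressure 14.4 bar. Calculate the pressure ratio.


PR = P_high / P_low
PR = 14.4 / 1.2
PR = 12.0

12.0


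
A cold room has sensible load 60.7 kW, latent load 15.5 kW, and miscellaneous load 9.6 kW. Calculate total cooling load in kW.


Q_total = Q_s + Q_l + Q_misc
Q_total = 60.7 + 15.5 + 9.6
Q_total = 85.8 kW

85.8


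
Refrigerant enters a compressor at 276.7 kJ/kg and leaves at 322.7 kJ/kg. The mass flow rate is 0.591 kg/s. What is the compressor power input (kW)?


dh = 322.7 - 276.7 = 46.0 kJ/kg
W = m_dot * dh = 0.591 * 46.0 = 27.19 kW

27.19


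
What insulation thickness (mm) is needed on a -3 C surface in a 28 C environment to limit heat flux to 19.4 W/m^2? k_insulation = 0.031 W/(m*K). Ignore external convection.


dT = 28 - (-3) = 31 K
thickness = k * dT / q_max * 1000
thickness = 0.031 * 31 / 19.4 * 1000
thickness = 49.5 mm

49.5


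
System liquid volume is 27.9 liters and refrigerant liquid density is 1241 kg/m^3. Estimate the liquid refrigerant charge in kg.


Charge = V * rho / 1000
Charge = 27.9 * 1241 / 1000
Charge = 34.62 kg

34.62


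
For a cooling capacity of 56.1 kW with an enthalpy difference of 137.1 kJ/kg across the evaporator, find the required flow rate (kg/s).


m_dot = Q / dh
m_dot = 56.1 / 137.1
m_dot = 0.4092 kg/s

0.4092


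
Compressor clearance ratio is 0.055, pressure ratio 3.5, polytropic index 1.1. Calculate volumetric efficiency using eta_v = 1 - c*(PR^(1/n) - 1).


PR^(1/n) = 3.5^(1/1.1) = 3.12325406
eta_v = 1 - 0.055 * (3.12325406 - 1)
eta_v = 0.8832

0.8832


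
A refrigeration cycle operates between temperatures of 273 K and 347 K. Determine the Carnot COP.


dT = 347 - 273 = 74 K
COP_carnot = T_cold / dT = 273 / 74
COP_carnot = 3.689

3.689


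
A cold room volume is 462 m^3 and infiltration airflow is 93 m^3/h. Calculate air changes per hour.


ACH = flow / volume
ACH = 93 / 462
ACH = 0.201

0.201


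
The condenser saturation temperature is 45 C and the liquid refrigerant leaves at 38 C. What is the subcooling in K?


Subcooling = T_cond - T_liquid
Subcooling = 45 - 38
Subcooling = 7 K

7


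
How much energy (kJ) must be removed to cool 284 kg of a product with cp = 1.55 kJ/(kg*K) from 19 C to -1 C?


dT = 19 - (-1) = 20 K
Q = m * cp * dT = 284 * 1.55 * 20
Q = 8804 kJ

8804


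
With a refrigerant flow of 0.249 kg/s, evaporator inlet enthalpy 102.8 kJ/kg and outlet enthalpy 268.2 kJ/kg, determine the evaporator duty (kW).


dh = 268.2 - 102.8 = 165.4 kJ/kg
Q_evap = m_dot * dh = 0.249 * 165.4
Q_evap = 41.18 kW

41.18


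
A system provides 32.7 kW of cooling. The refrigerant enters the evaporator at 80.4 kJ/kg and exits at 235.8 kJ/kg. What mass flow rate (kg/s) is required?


dh = 235.8 - 80.4 = 155.4 kJ/kg
m_dot = Q / dh = 32.7 / 155.4 = 0.2104 kg/s

0.2104


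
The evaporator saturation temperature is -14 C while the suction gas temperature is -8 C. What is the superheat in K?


Superheat = T_suction - T_evap
Superheat = -8 - (-14)
Superheat = 6 K

6


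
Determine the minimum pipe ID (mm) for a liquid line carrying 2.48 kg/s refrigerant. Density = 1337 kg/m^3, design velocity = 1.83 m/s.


A = m_dot / (rho * v) = 2.48 / (1337 * 1.83) = 0.001013606026 m^2
d = sqrt(4*A/pi) * 1000
d = 35.9 mm

35.9


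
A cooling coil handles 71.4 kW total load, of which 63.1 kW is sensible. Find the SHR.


SHR = Q_sensible / Q_total
SHR = 63.1 / 71.4
SHR = 0.884

0.884


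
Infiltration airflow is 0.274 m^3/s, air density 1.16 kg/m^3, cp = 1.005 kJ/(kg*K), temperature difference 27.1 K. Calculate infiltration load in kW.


Q = V_dot * rho * cp * dT
Q = 0.274 * 1.16 * 1.005 * 27.1
Q = 8.657 kW

8.657


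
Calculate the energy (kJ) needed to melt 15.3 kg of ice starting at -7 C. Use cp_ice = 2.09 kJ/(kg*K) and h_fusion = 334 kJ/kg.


Sensible heat = cp * dT = 2.09 * 7 = 14.63 kJ/kg
Total per kg = 14.63 + 334 = 348.63 kJ/kg
Q = m * total = 15.3 * 348.63
Q = 5334.0 kJ

5334.0


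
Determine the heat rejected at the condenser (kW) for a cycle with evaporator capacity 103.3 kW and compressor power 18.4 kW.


Q_cond = Q_evap + W
Q_cond = 103.3 + 18.4
Q_cond = 121.7 kW

121.7


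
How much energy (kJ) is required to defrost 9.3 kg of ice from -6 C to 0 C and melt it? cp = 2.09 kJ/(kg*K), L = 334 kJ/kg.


Sensible heat = cp * dT = 2.09 * 6 = 12.54 kJ/kg
Total per kg = 12.54 + 334 = 346.54 kJ/kg
Q = m * total = 9.3 * 346.54
Q = 3222.8 kJ

3222.8


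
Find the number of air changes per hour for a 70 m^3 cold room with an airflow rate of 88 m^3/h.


ACH = flow / volume
ACH = 88 / 70
ACH = 1.257

1.257


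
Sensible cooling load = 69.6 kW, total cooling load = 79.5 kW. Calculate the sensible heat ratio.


SHR = Q_sensible / Q_total
SHR = 69.6 / 79.5
SHR = 0.875

0.875


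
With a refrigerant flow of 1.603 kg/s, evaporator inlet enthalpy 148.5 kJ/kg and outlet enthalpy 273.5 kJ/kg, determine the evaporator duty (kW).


dh = 273.5 - 148.5 = 125.0 kJ/kg
Q_evap = m_dot * dh = 1.603 * 125.0
Q_evap = 200.38 kW

200.38


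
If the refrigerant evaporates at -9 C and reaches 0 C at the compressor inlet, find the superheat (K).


Superheat = T_suction - T_evap
Superheat = 0 - (-9)
Superheat = 9 K

9


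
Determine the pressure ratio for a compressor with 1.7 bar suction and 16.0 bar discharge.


PR = P_high / P_low
PR = 16.0 / 1.7
PR = 9.412

9.412


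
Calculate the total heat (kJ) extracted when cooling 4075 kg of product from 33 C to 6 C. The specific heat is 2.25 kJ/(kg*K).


dT = 33 - (6) = 27 K
Q = m * cp * dT = 4075 * 2.25 * 27
Q = 247556 kJ

247556


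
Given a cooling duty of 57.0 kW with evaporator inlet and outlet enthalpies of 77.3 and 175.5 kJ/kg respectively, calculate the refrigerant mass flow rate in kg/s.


dh = 175.5 - 77.3 = 98.2 kJ/kg
m_dot = Q / dh = 57.0 / 98.2 = 0.5804 kg/s

0.5804


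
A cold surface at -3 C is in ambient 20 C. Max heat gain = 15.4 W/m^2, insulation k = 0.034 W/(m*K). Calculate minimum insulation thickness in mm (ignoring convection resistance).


dT = 20 - (-3) = 23 K
thickness = k * dT / q_max * 1000
thickness = 0.034 * 23 / 15.4 * 1000
thickness = 50.8 mm

50.8


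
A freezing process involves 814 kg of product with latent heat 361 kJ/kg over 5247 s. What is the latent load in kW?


Q_lat = m * h_fg / t
Q_lat = 814 * 361 / 5247
Q_lat = 56.0 kW

56.0


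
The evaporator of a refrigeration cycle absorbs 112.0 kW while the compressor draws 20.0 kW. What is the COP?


COP = Q_evap / W
COP = 112.0 / 20.0
COP = 5.6

5.6


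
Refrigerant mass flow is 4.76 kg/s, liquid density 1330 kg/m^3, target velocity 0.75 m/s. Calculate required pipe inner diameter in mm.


A = m_dot / (rho * v) = 4.76 / (1330 * 0.75) = 0.004771929825 m^2
d = sqrt(4*A/pi) * 1000
d = 77.9 mm

77.9


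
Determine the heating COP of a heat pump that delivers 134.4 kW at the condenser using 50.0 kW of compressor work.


COP_hp = Q_cond / W
COP_hp = 134.4 / 50.0
COP_hp = 2.688

2.688


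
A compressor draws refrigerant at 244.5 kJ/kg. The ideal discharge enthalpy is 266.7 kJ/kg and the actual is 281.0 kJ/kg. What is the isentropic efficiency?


dh_ideal = 266.7 - 244.5 = 22.2 kJ/kg
dh_actual = 281.0 - 244.5 = 36.5 kJ/kg
eta_s = dh_ideal / dh_actual = 22.2 / 36.5
eta_s = 0.6082

0.6082


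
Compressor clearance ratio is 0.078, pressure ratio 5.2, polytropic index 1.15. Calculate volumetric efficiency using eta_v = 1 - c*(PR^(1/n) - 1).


PR^(1/n) = 5.2^(1/1.15) = 4.19383754
eta_v = 1 - 0.078 * (4.19383754 - 1)
eta_v = 0.7509

0.7509


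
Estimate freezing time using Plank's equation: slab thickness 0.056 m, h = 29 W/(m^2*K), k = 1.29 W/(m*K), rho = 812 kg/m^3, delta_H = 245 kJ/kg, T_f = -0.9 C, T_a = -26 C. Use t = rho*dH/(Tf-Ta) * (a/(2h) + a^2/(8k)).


dT = -0.9 - (-26) = 25.1 K
term1 = a/(2h) = 0.056/(2*29) = 0.0009655172414
term2 = a^2/(8k) = 0.056^2/(8*1.29) = 0.000303875969
t = rho*dH*1000/dT * (term1 + term2)
t = 812*245*1000/25.1 * (0.0009655172414 + 0.000303875969)
t = 10061 s

10061


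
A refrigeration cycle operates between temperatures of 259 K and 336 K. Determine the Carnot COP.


dT = 336 - 259 = 77 K
COP_carnot = T_cold / dT = 259 / 77
COP_carnot = 3.364

3.364


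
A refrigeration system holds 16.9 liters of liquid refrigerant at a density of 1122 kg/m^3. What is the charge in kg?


Charge = V * rho / 1000
Charge = 16.9 * 1122 / 1000
Charge = 18.96 kg

18.96


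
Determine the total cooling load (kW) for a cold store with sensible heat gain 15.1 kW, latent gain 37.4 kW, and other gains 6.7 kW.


Q_total = Q_s + Q_l + Q_misc
Q_total = 15.1 + 37.4 + 6.7
Q_total = 59.2 kW

59.2


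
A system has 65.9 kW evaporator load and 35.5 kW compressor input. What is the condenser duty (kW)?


Q_cond = Q_evap + W
Q_cond = 65.9 + 35.5
Q_cond = 101.4 kW

101.4


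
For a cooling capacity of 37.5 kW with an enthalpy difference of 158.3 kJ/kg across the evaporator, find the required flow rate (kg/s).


m_dot = Q / dh
m_dot = 37.5 / 158.3
m_dot = 0.2369 kg/s

0.2369


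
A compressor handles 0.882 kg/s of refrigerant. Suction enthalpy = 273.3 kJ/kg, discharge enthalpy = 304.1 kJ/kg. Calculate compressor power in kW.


dh = 304.1 - 273.3 = 30.8 kJ/kg
W = m_dot * dh = 0.882 * 30.8 = 27.17 kW

27.17


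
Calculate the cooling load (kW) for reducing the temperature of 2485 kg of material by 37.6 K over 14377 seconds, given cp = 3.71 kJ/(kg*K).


Q = m * cp * dT / t
Q = 2485 * 3.71 * 37.6 / 14377
Q = 24.111 kW

24.111


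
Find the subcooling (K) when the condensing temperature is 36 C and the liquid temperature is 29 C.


Subcooling = T_cond - T_liquid
Subcooling = 36 - 29
Subcooling = 7 K

7


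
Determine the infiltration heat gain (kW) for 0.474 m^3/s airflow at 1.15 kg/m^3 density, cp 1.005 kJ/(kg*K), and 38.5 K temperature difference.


Q = V_dot * rho * cp * dT
Q = 0.474 * 1.15 * 1.005 * 38.5
Q = 21.091 kW

21.091


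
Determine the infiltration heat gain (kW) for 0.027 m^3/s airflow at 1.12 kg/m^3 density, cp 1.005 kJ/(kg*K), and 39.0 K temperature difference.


Q = V_dot * rho * cp * dT
Q = 0.027 * 1.12 * 1.005 * 39.0
Q = 1.185 kW

1.185


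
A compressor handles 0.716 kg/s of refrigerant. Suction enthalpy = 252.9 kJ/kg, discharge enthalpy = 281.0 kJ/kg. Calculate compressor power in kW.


dh = 281.0 - 252.9 = 28.1 kJ/kg
W = m_dot * dh = 0.716 * 28.1 = 20.12 kW

20.12


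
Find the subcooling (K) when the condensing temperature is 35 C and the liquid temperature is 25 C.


Subcooling = T_cond - T_liquid
Subcooling = 35 - 25
Subcooling = 10 K

10


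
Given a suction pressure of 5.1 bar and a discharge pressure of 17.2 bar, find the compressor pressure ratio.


PR = P_high / P_low
PR = 17.2 / 5.1
PR = 3.373

3.373


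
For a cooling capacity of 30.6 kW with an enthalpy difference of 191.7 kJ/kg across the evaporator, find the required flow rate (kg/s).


m_dot = Q / dh
m_dot = 30.6 / 191.7
m_dot = 0.1596 kg/s

0.1596


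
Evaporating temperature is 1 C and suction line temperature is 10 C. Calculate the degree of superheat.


Superheat = T_suction - T_evap
Superheat = 10 - (1)
Superheat = 9 K

9


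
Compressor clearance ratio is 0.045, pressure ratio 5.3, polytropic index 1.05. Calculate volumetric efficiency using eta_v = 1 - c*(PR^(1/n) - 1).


PR^(1/n) = 5.3^(1/1.05) = 4.8953815
eta_v = 1 - 0.045 * (4.8953815 - 1)
eta_v = 0.8247

0.8247


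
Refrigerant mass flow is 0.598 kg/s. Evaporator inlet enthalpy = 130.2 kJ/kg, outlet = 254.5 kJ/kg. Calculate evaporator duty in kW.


dh = 254.5 - 130.2 = 124.3 kJ/kg
Q_evap = m_dot * dh = 0.598 * 124.3
Q_evap = 74.33 kW

74.33


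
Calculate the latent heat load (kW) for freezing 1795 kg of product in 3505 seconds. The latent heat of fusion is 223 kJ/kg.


Q_lat = m * h_fg / t
Q_lat = 1795 * 223 / 3505
Q_lat = 114.2 kW

114.2


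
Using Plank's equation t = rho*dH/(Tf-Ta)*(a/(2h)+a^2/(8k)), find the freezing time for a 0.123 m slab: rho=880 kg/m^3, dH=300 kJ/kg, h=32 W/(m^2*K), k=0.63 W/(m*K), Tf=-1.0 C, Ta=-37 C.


dT = -1.0 - (-37) = 36.0 K
term1 = a/(2h) = 0.123/(2*32) = 0.001921875
term2 = a^2/(8k) = 0.123^2/(8*0.63) = 0.003001785714
t = rho*dH*1000/dT * (term1 + term2)
t = 880*300*1000/36.0 * (0.001921875 + 0.003001785714)
t = 36107 s

36107


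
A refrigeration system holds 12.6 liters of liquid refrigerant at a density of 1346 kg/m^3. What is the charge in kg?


Charge = V * rho / 1000
Charge = 12.6 * 1346 / 1000
Charge = 16.96 kg

16.96


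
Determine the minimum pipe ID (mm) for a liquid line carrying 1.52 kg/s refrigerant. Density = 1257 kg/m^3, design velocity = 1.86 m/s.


A = m_dot / (rho * v) = 1.52 / (1257 * 1.86) = 0.0006501227534 m^2
d = sqrt(4*A/pi) * 1000
d = 28.8 mm

28.8


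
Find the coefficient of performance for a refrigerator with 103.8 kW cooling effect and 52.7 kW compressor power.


COP = Q_evap / W
COP = 103.8 / 52.7
COP = 1.97

1.97


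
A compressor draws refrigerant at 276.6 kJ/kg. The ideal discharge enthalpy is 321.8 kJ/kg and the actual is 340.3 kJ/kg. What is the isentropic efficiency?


dh_ideal = 321.8 - 276.6 = 45.2 kJ/kg
dh_actual = 340.3 - 276.6 = 63.7 kJ/kg
eta_s = dh_ideal / dh_actual = 45.2 / 63.7
eta_s = 0.7096

0.7096


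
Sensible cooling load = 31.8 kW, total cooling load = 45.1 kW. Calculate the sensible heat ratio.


SHR = Q_sensible / Q_total
SHR = 31.8 / 45.1
SHR = 0.705

0.705


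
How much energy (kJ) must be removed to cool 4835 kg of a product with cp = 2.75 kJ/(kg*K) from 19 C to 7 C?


dT = 19 - (7) = 12 K
Q = m * cp * dT = 4835 * 2.75 * 12
Q = 159555 kJ

159555


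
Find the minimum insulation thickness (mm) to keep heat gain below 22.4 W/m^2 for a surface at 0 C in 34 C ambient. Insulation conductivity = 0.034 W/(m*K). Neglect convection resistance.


dT = 34 - (0) = 34 K
thickness = k * dT / q_max * 1000
thickness = 0.034 * 34 / 22.4 * 1000
thickness = 51.6 mm

51.6


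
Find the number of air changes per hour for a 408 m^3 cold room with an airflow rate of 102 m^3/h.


ACH = flow / volume
ACH = 102 / 408
ACH = 0.25

0.25


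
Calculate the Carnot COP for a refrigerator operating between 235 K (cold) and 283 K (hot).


dT = 283 - 235 = 48 K
COP_carnot = T_cold / dT = 235 / 48
COP_carnot = 4.896

4.896


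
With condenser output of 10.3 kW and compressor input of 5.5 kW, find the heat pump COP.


COP_hp = Q_cond / W
COP_hp = 10.3 / 5.5
COP_hp = 1.873

1.873


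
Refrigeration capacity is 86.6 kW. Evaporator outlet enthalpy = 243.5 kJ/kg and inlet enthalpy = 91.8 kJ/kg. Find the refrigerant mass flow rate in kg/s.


dh = 243.5 - 91.8 = 151.7 kJ/kg
m_dot = Q / dh = 86.6 / 151.7 = 0.5709 kg/s

0.5709


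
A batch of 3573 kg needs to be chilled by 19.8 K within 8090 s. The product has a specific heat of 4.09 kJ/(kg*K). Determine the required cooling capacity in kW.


Q = m * cp * dT / t
Q = 3573 * 4.09 * 19.8 / 8090
Q = 35.766 kW

35.766


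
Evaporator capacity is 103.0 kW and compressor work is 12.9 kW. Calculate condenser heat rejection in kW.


Q_cond = Q_evap + W
Q_cond = 103.0 + 12.9
Q_cond = 115.9 kW

115.9


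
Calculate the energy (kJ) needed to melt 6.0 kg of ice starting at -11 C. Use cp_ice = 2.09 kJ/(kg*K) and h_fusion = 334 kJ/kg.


Sensible heat = cp * dT = 2.09 * 11 = 22.99 kJ/kg
Total per kg = 22.99 + 334 = 356.99 kJ/kg
Q = m * total = 6.0 * 356.99
Q = 2141.9 kJ

2141.9


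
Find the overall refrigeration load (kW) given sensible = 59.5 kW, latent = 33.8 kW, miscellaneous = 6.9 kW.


Q_total = Q_s + Q_l + Q_misc
Q_total = 59.5 + 33.8 + 6.9
Q_total = 100.2 kW

100.2


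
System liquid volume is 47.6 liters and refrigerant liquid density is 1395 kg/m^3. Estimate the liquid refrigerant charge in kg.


Charge = V * rho / 1000
Charge = 47.6 * 1395 / 1000
Charge = 66.4 kg

66.4


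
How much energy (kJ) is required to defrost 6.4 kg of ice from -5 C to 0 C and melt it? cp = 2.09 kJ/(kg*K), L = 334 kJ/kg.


Sensible heat = cp * dT = 2.09 * 5 = 10.45 kJ/kg
Total per kg = 10.45 + 334 = 344.45 kJ/kg
Q = m * total = 6.4 * 344.45
Q = 2204.5 kJ

2204.5


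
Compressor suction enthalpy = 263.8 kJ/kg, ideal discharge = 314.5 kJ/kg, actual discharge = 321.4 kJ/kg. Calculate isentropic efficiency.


dh_ideal = 314.5 - 263.8 = 50.7 kJ/kg
dh_actual = 321.4 - 263.8 = 57.6 kJ/kg
eta_s = dh_ideal / dh_actual = 50.7 / 57.6
eta_s = 0.8802

0.8802


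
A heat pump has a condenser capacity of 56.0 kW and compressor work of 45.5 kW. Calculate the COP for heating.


COP_hp = Q_cond / W
COP_hp = 56.0 / 45.5
COP_hp = 1.231

1.231


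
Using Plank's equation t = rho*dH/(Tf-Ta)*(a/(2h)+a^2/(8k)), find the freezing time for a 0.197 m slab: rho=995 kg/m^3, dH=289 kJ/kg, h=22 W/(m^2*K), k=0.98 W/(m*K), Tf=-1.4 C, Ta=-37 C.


dT = -1.4 - (-37) = 35.6 K
term1 = a/(2h) = 0.197/(2*22) = 0.004477272727
term2 = a^2/(8k) = 0.197^2/(8*0.98) = 0.004950127551
t = rho*dH*1000/dT * (term1 + term2)
t = 995*289*1000/35.6 * (0.004477272727 + 0.004950127551)
t = 76149 s

76149


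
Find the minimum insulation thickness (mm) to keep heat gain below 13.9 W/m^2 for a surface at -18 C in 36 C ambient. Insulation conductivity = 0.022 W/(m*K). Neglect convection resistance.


dT = 36 - (-18) = 54 K
thickness = k * dT / q_max * 1000
thickness = 0.022 * 54 / 13.9 * 1000
thickness = 85.5 mm

85.5


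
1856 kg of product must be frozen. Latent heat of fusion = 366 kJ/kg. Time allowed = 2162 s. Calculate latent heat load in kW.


Q_lat = m * h_fg / t
Q_lat = 1856 * 366 / 2162
Q_lat = 314.2 kW

314.2


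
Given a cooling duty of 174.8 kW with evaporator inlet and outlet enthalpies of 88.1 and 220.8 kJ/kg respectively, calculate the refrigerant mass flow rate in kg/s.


dh = 220.8 - 88.1 = 132.7 kJ/kg
m_dot = Q / dh = 174.8 / 132.7 = 1.3173 kg/s

1.3173


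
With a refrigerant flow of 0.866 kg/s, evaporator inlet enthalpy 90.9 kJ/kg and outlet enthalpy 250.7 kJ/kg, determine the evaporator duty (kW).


dh = 250.7 - 90.9 = 159.8 kJ/kg
Q_evap = m_dot * dh = 0.866 * 159.8
Q_evap = 138.39 kW

138.39


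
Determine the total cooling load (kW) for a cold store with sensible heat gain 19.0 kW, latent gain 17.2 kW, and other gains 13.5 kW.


Q_total = Q_s + Q_l + Q_misc
Q_total = 19.0 + 17.2 + 13.5
Q_total = 49.7 kW

49.7


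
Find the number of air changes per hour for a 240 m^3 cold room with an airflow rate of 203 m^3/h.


ACH = flow / volume
ACH = 203 / 240
ACH = 0.846

0.846


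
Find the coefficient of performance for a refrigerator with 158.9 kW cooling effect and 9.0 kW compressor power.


COP = Q_evap / W
COP = 158.9 / 9.0
COP = 17.656

17.656


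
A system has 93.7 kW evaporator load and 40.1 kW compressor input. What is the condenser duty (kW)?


Q_cond = Q_evap + W
Q_cond = 93.7 + 40.1
Q_cond = 133.8 kW

133.8


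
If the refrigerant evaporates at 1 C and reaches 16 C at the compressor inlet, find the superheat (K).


Superheat = T_suction - T_evap
Superheat = 16 - (1)
Superheat = 15 K

15


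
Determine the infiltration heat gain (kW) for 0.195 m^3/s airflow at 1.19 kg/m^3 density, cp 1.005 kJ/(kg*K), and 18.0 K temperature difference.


Q = V_dot * rho * cp * dT
Q = 0.195 * 1.19 * 1.005 * 18.0
Q = 4.198 kW

4.198


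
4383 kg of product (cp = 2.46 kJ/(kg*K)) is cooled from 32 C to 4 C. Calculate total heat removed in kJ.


dT = 32 - (4) = 28 K
Q = m * cp * dT = 4383 * 2.46 * 28
Q = 301901 kJ

301901


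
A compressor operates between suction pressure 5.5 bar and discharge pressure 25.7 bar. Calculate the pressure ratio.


PR = P_high / P_low
PR = 25.7 / 5.5
PR = 4.673

4.673


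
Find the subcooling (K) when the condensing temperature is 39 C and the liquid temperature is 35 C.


Subcooling = T_cond - T_liquid
Subcooling = 39 - 35
Subcooling = 4 K

4


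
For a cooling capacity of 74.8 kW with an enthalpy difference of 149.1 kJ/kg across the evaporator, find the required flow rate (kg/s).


m_dot = Q / dh
m_dot = 74.8 / 149.1
m_dot = 0.5017 kg/s

0.5017


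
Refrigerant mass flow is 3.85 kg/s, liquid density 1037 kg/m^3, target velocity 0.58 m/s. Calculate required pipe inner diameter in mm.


A = m_dot / (rho * v) = 3.85 / (1037 * 0.58) = 0.006401090679 m^2
d = sqrt(4*A/pi) * 1000
d = 90.3 mm

90.3


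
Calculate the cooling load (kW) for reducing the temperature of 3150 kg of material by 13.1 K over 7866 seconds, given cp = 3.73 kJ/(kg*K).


Q = m * cp * dT / t
Q = 3150 * 3.73 * 13.1 / 7866
Q = 19.568 kW

19.568


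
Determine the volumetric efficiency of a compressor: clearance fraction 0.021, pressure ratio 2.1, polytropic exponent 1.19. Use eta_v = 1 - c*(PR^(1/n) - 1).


PR^(1/n) = 2.1^(1/1.19) = 1.86540234
eta_v = 1 - 0.021 * (1.86540234 - 1)
eta_v = 0.9818

0.9818


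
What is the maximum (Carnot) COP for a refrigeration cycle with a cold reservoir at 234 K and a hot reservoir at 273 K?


dT = 273 - 234 = 39 K
COP_carnot = T_cold / dT = 234 / 39
COP_carnot = 6.0

6.0


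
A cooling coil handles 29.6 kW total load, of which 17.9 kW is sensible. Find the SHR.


SHR = Q_sensible / Q_total
SHR = 17.9 / 29.6
SHR = 0.605

0.605


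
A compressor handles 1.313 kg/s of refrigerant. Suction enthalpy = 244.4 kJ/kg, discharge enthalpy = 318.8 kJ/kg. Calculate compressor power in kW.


dh = 318.8 - 244.4 = 74.4 kJ/kg
W = m_dot * dh = 1.313 * 74.4 = 97.69 kW

97.69


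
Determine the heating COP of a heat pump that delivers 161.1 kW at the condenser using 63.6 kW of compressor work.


COP_hp = Q_cond / W
COP_hp = 161.1 / 63.6
COP_hp = 2.533

2.533


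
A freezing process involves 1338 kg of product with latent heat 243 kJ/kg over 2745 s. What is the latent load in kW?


Q_lat = m * h_fg / t
Q_lat = 1338 * 243 / 2745
Q_lat = 118.45 kW

118.45


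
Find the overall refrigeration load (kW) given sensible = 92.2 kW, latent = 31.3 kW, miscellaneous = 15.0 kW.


Q_total = Q_s + Q_l + Q_misc
Q_total = 92.2 + 31.3 + 15.0
Q_total = 138.5 kW

138.5


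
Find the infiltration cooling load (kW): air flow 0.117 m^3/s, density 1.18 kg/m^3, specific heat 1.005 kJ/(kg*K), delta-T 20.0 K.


Q = V_dot * rho * cp * dT
Q = 0.117 * 1.18 * 1.005 * 20.0
Q = 2.775 kW

2.775
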